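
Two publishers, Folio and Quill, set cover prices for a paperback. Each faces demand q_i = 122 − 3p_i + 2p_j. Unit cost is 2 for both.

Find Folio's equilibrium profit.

2700

Folio's profit: π = (p_{Folio} − 2)(122 − 3p_{Folio} + 2p_{Quill}).
∂π/∂p_{Folio} = 128 − 6p_{Folio} + 2p_{Quill} = 0 ⇒ p_{Folio} = 64/3 + (1/3)p_{Quill}.
The game is symmetric, so in equilibrium p_{Quill} = p_{Folio}: the reaction function gives (2/3)p_{Folio} = 64/3, hence p_{Folio} = 32.
q_{Folio} = 122 − 3·32 + 2·32 = 90.
Profit = (32 − 2)·90 = 2700.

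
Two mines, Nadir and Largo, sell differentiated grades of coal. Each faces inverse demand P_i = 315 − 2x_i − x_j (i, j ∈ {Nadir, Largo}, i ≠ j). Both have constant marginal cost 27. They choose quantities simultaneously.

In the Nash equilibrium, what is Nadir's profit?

Mine Nadir's profit: π = x_{Nadir}(315 − 2x_{Nadir} − x_{Largo}) − 27x_{Nadir}.
∂π/∂x_{Nadir} = 288 − 4x_{Nadir} − x_{Largo} = 0 ⇒ x_{Nadir} = 72 − 0.25x_{Largo}.
The game is symmetric, so in equilibrium x_{Largo} = x_{Nadir}: the reaction function gives 1.25x_{Nadir} = 72, hence x_{Nadir} = 57.6.
P_{Nadir} = 315 − 2·57.6 − 57.6 = 142.2.
Profit = (142.2 − 27)·57.6 = 6635.52.

6635.52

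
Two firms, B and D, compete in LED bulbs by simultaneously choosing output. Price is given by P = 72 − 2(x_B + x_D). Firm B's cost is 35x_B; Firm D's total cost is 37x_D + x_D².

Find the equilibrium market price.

Firm B's profit: π = x_B(72 − 2(x_B + x_D)) − 35x_B.
∂π/∂x_B = 37 − 4x_B − 2x_D = 0, so x_B = 9.25 − 0.5x_D.
For D: ∂π/∂x_D = 35 − 6x_D − 2x_B = 0 ⇒ x_D = 35/6 − (1/3)x_B.
Solving the two reaction functions simultaneously: (1 − (−0.5)(−1/3))x_B = 9.25 − 0.5·(35/6), so (5/6)x_B = 19/3 and x_B = 7.6.
Then x_D = 35/6 − (1/3)·7.6 = 3.3.
Equilibrium price: P = 72 − 2·10.9 = 50.2.

50.2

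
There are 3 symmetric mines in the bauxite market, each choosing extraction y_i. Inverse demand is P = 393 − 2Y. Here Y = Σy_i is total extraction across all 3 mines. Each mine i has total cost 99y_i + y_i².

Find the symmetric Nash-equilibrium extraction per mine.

A representative mine's profit is π_i = y_i(393 − 2Y) − 99y_i − y_i², with Y = y_i + Σ_{j≠i} y_j.
First-order condition: 294 − 6y_i − 2Σ_{j≠i} y_j = 0.
In a symmetric equilibrium every mine chooses the same y, so Σ_{j≠i} y_j = 2y. The condition becomes 294 − 10y = 0, giving y = 294/10 = 29.4.

29.4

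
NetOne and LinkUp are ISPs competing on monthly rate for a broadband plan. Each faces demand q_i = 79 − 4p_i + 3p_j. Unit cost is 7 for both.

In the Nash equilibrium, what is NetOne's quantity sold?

NetOne's profit: π = (p_{NetOne} − 7)(79 − 4p_{NetOne} + 3p_{LinkUp}).
∂π/∂p_{NetOne} = 107 − 8p_{NetOne} + 3p_{LinkUp} = 0 ⇒ p_{NetOne} = 13.375 + 0.375p_{LinkUp}.
The game is symmetric, so in equilibrium p_{LinkUp} = p_{NetOne}: the reaction function gives 0.625p_{NetOne} = 13.375, hence p_{NetOne} = 21.4.
q_{NetOne} = 79 − 4·21.4 + 3·21.4 = 57.6.

57.6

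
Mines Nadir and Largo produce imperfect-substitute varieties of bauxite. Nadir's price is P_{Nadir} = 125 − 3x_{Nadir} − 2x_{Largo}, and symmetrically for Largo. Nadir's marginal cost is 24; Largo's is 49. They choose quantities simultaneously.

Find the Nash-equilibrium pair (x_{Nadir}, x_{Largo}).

14.1875, 7.9375

Mine Nadir's profit: π = x_{Nadir}(125 − 3x_{Nadir} − 2x_{Largo}) − 24x_{Nadir}.
∂π/∂x_{Nadir} = 101 − 6x_{Nadir} − 2x_{Largo} = 0 ⇒ x_{Nadir} = 101/6 − (1/3)x_{Largo}.
Similarly x_{Largo} = 38/3 − (1/3)x_{Nadir}.
Plugging x_{Largo} into Nadir's best response: x_{Nadir} = 101/6 − (1/3)(38/3 − (1/3)x_{Nadir}) ⇒ (8/9)x_{Nadir} = 227/18, so x_{Nadir} = 14.1875.
Then x_{Largo} = 38/3 − (1/3)·14.1875 = 7.9375.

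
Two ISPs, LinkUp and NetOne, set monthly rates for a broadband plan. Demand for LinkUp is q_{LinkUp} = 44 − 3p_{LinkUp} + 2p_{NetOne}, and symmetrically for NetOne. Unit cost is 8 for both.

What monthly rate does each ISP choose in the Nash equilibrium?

17

LinkUp's profit: π = (p_{LinkUp} − 8)(44 − 3p_{LinkUp} + 2p_{NetOne}).
∂π/∂p_{LinkUp} = 68 − 6p_{LinkUp} + 2p_{NetOne} = 0 ⇒ p_{LinkUp} = 34/3 + (1/3)p_{NetOne}.
Setting p_{LinkUp} = p_{NetOne} in the reaction function: p_{LinkUp} = 34/3 + (1/3)p_{LinkUp}, so p_{LinkUp} = (34/3) / (2/3) = 17.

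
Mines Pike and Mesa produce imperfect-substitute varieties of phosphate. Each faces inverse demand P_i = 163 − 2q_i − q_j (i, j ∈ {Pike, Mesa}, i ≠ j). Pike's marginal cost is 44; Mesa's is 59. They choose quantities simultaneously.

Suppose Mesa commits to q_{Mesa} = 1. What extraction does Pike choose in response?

29.5

Mine Pike's profit: π = q_{Pike}(163 − 2q_{Pike} − q_{Mesa}) − 44q_{Pike}.
∂π/∂q_{Pike} = 119 − 4q_{Pike} − q_{Mesa} = 0 ⇒ q_{Pike} = 29.75 − 0.25q_{Mesa}.
At q_{Mesa} = 1: q_{Pike} = 29.75 − 0.25·1 = 29.5.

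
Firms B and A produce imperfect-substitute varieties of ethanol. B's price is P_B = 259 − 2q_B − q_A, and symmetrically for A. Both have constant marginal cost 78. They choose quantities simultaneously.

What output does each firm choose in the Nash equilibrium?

36.2

Firm B's profit: π = q_B(259 − 2q_B − q_A) − 78q_B.
∂π/∂q_B = 181 − 4q_B − q_A = 0 ⇒ q_B = 45.25 − 0.25q_A.
The game is symmetric, so in equilibrium q_A = q_B: the reaction function gives 1.25q_B = 45.25, hence q_B = 36.2.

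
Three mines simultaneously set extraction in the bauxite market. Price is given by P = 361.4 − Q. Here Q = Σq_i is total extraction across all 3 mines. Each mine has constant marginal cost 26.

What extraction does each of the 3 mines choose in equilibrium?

A representative mine's profit is π_i = q_i(361.4 − Q) − 26q_i, with Q = q_i + Σ_{j≠i} q_j.
First-order condition: 335.4 − 2q_i − Σ_{j≠i} q_j = 0.
With identical mines, set every q_j = q: then 335.4 − 2q − 2q = 0, i.e. q = 335.4/4 = 83.85.

83.85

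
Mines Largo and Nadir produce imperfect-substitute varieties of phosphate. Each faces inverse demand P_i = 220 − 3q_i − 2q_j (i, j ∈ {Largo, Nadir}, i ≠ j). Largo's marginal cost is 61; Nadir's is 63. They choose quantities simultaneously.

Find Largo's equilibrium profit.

Mine Largo's profit: π = q_{Largo}(220 − 3q_{Largo} − 2q_{Nadir}) − 61q_{Largo}.
∂π/∂q_{Largo} = 159 − 6q_{Largo} − 2q_{Nadir} = 0 ⇒ q_{Largo} = 26.5 − (1/3)q_{Nadir}.
Similarly q_{Nadir} = 157/6 − (1/3)q_{Largo}.
Substituting the second reaction function into the first: q_{Largo} = 26.5 − (1/3)(157/6 − (1/3)q_{Largo}), which gives (8/9)q_{Largo} = 160/9 ⇒ q_{Largo} = 20.
Then q_{Nadir} = 157/6 − (1/3)·20 = 19.5.
P_{Largo} = 220 − 3·20 − 2·19.5 = 121.
Profit = (121 − 61)·20 = 1200.

1200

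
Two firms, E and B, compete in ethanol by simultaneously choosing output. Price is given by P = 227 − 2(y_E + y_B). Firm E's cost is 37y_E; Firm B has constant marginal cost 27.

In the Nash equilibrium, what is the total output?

65

Firm E's profit: π = y_E(227 − 2(y_E + y_B)) − 37y_E.
∂π/∂y_E = 190 − 4y_E − 2y_B = 0, so y_E = 47.5 − 0.5y_B.
By the same steps for B: y_B = 50 − 0.5y_E.
Plugging y_B into E's best response: y_E = 47.5 − 0.5(50 − 0.5y_E) ⇒ 0.75y_E = 22.5, so y_E = 30.
Then y_B = 50 − 0.5·30 = 35.
Total output: 30 + 35 = 65.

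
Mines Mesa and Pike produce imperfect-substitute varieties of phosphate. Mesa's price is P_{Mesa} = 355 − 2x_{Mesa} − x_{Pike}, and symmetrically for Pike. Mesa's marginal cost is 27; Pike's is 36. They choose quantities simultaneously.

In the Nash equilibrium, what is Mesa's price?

159.4

Mine Mesa's profit: π = x_{Mesa}(355 − 2x_{Mesa} − x_{Pike}) − 27x_{Mesa}.
∂π/∂x_{Mesa} = 328 − 4x_{Mesa} − x_{Pike} = 0 ⇒ x_{Mesa} = 82 − 0.25x_{Pike}.
Similarly x_{Pike} = 79.75 − 0.25x_{Mesa}.
Substituting the second reaction function into the first: x_{Mesa} = 82 − 0.25(79.75 − 0.25x_{Mesa}), which gives 0.9375x_{Mesa} = 62.0625 ⇒ x_{Mesa} = 66.2.
Then x_{Pike} = 79.75 − 0.25·66.2 = 63.2.
P_{Mesa} = 355 − 2·66.2 − 63.2 = 159.4.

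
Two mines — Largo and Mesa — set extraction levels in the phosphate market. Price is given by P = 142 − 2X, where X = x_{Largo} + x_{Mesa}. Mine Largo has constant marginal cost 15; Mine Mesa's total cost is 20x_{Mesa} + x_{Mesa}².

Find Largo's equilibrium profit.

1341.62

Mine Largo's profit: π = x_{Largo}(142 − 2(x_{Largo} + x_{Mesa})) − 15x_{Largo}.
∂π/∂x_{Largo} = 127 − 4x_{Largo} − 2x_{Mesa} = 0, so x_{Largo} = 31.75 − 0.5x_{Mesa}.
For Mesa: ∂π/∂x_{Mesa} = 122 − 6x_{Mesa} − 2x_{Largo} = 0 ⇒ x_{Mesa} = 61/3 − (1/3)x_{Largo}.
Substituting the second reaction function into the first: x_{Largo} = 31.75 − 0.5(61/3 − (1/3)x_{Largo}), which gives (5/6)x_{Largo} = 259/12 ⇒ x_{Largo} = 25.9.
Then x_{Mesa} = 61/3 − (1/3)·25.9 = 11.7.
Price P = 142 − 2·37.6 = 66.8.
Largo's profit: (66.8 − 15)·25.9 = 1341.62.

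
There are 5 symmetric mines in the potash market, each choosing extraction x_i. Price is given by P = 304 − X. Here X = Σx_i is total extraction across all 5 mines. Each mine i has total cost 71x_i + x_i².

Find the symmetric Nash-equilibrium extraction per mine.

A representative mine's profit is π_i = x_i(304 − X) − 71x_i − x_i², with X = x_i + Σ_{j≠i} x_j.
First-order condition: 233 − 4x_i − Σ_{j≠i} x_j = 0.
Imposing symmetry (x_j = x for all j) turns Σ_{j≠i} x_j into 4x, so 233 = 8x and x = 29.125.

29.125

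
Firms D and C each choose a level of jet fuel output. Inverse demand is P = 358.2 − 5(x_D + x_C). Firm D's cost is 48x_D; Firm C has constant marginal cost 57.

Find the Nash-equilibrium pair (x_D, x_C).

21.28, 19.48

Firm D's profit: π = x_D(358.2 − 5(x_D + x_C)) − 48x_D.
∂π/∂x_D = 310.2 − 10x_D − 5x_C = 0, so x_D = 31.02 − 0.5x_C.
By the same steps for C: x_C = 30.12 − 0.5x_D.
Solving the two reaction functions simultaneously: (1 − (−0.5)(−0.5))x_D = 31.02 − 0.5·30.12, so 0.75x_D = 15.96 and x_D = 21.28.
Then x_C = 30.12 − 0.5·21.28 = 19.48.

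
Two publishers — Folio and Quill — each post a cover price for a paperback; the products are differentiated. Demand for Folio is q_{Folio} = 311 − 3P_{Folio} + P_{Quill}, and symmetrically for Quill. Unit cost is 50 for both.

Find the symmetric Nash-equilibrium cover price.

92.2

Folio's profit: π = (P_{Folio} − 50)(311 − 3P_{Folio} + P_{Quill}).
∂π/∂P_{Folio} = 461 − 6P_{Folio} + P_{Quill} = 0 ⇒ P_{Folio} = 461/6 + (1/6)P_{Quill}.
Setting P_{Folio} = P_{Quill} in the reaction function: P_{Folio} = 461/6 + (1/6)P_{Folio}, so P_{Folio} = (461/6) / (5/6) = 92.2.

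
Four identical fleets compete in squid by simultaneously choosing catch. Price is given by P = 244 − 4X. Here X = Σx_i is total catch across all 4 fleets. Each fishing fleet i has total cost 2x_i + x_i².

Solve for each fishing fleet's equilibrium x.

11

A representative fishing fleet's profit is π_i = x_i(244 − 4X) − 2x_i − x_i², with X = x_i + Σ_{j≠i} x_j.
First-order condition: 242 − 10x_i − 4Σ_{j≠i} x_j = 0.
With identical fishing fleets, set every x_j = x: then 242 − 10x − 12x = 0, i.e. x = 242/22 = 11.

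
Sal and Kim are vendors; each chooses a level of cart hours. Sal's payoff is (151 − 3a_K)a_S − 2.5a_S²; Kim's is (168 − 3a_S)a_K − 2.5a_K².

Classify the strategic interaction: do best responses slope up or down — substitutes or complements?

Expanding Sal's payoff: 151a_S − 3a_Ka_S − 2.5a_S².
∂π/∂a_S = 151 − 3a_K − 5a_S = 0, so a_S = 30.2 − 0.6a_K.
The best-response slope da_S/da_K = −0.6 < 0: the reaction function is downward-sloping, so the choices are strategic substitutes.

strategic substitutes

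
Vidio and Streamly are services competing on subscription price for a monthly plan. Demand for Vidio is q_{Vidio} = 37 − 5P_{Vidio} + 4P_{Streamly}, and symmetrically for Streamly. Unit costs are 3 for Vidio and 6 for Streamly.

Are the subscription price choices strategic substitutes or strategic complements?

Vidio's profit: π = (P_{Vidio} − 3)(37 − 5P_{Vidio} + 4P_{Streamly}).
∂π/∂P_{Vidio} = 52 − 10P_{Vidio} + 4P_{Streamly} = 0 ⇒ P_{Vidio} = 5.2 + 0.4P_{Streamly}.
The best-response slope dP_{Vidio}/dP_{Streamly} = 0.4 > 0: the reaction function is upward-sloping, so the choices are strategic complements.

strategic complements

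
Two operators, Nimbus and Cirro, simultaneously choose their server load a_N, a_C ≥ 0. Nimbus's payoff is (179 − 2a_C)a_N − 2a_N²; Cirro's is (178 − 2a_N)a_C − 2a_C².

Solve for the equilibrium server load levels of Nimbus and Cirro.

30, 29.5

Expanding Nimbus's payoff: 179a_N − 2a_Ca_N − 2a_N².
∂π/∂a_N = 179 − 2a_C − 4a_N = 0, so a_N = 44.75 − 0.5a_C.
Likewise for Cirro: a_C = 44.5 − 0.5a_N.
Plugging a_C into Nimbus's best response: a_N = 44.75 − 0.5(44.5 − 0.5a_N) ⇒ 0.75a_N = 22.5, so a_N = 30.
Then a_C = 44.5 − 0.5·30 = 29.5.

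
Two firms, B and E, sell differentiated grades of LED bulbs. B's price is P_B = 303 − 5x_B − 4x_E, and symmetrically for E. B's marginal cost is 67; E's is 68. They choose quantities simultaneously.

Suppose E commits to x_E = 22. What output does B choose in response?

Firm B's profit: π = x_B(303 − 5x_B − 4x_E) − 67x_B.
∂π/∂x_B = 236 − 10x_B − 4x_E = 0 ⇒ x_B = 23.6 − 0.4x_E.
At x_E = 22: x_B = 23.6 − 0.4·22 = 14.8.

14.8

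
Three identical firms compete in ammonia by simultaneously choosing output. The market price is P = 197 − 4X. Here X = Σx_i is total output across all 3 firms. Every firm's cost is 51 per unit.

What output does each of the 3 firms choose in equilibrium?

A representative firm's profit is π_i = x_i(197 − 4X) − 51x_i, with X = x_i + Σ_{j≠i} x_j.
First-order condition: 146 − 8x_i − 4Σ_{j≠i} x_j = 0.
In a symmetric equilibrium every firm chooses the same x, so Σ_{j≠i} x_j = 2x. The condition becomes 146 − 16x = 0, giving x = 146/16 = 9.125.

9.125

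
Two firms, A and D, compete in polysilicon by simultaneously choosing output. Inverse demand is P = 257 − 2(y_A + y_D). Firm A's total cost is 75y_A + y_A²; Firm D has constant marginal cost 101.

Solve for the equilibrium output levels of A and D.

20.8, 28.6

Firm A's profit: π = y_A(257 − 2(y_A + y_D)) − 75y_A − y_A².
∂π/∂y_A = 182 − 6y_A − 2y_D = 0, so y_A = 91/3 − (1/3)y_D.
For D: ∂π/∂y_D = 156 − 4y_D − 2y_A = 0 ⇒ y_D = 39 − 0.5y_A.
Substituting the second reaction function into the first: y_A = 91/3 − (1/3)(39 − 0.5y_A), which gives (5/6)y_A = 52/3 ⇒ y_A = 20.8.
Then y_D = 39 − 0.5·20.8 = 28.6.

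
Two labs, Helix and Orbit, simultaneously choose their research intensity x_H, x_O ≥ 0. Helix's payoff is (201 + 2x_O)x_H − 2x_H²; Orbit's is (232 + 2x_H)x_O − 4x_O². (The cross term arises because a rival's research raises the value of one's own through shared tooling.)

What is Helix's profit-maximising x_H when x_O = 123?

111.75

Expanding Helix's payoff: 201x_H + 2x_Ox_H − 2x_H².
∂π/∂x_H = 201 + 2x_O − 4x_H = 0, so x_H = 50.25 + 0.5x_O.
At x_O = 123: x_H = 50.25 + 0.5·123 = 111.75.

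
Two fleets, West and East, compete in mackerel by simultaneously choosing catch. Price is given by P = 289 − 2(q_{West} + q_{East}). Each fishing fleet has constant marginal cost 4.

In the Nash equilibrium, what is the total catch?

Fishing fleet West's profit: π = q_{West}(289 − 2(q_{West} + q_{East})) − 4q_{West}.
∂π/∂q_{West} = 285 − 4q_{West} − 2q_{East} = 0, so q_{West} = 71.25 − 0.5q_{East}.
Setting q_{West} = q_{East} in the reaction function: q_{West} = 71.25 − 0.5q_{West}, so q_{West} = 71.25 / 1.5 = 47.5.
Total catch: 47.5 + 47.5 = 95.

95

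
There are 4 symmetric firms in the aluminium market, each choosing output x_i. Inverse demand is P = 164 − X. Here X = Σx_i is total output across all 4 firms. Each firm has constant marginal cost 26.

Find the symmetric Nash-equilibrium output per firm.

27.6

A representative firm's profit is π_i = x_i(164 − X) − 26x_i, with X = x_i + Σ_{j≠i} x_j.
First-order condition: 138 − 2x_i − Σ_{j≠i} x_j = 0.
In a symmetric equilibrium every firm chooses the same x, so Σ_{j≠i} x_j = 3x. The condition becomes 138 − 5x = 0, giving x = 138/5 = 27.6.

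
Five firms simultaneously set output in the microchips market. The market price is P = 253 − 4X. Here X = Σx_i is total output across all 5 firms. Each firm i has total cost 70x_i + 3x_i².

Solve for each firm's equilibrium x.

6.1

A representative firm's profit is π_i = x_i(253 − 4X) − 70x_i − 3x_i², with X = x_i + Σ_{j≠i} x_j.
First-order condition: 183 − 14x_i − 4Σ_{j≠i} x_j = 0.
In a symmetric equilibrium every firm chooses the same x, so Σ_{j≠i} x_j = 4x. The condition becomes 183 − 30x = 0, giving x = 183/30 = 6.1.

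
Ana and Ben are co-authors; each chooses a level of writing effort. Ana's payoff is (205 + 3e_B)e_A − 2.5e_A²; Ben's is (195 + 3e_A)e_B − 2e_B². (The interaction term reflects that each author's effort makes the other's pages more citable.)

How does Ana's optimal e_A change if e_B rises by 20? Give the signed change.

Expanding Ana's payoff: 205e_A + 3e_Be_A − 2.5e_A².
∂π/∂e_A = 205 + 3e_B − 5e_A = 0, so e_A = 41 + 0.6e_B.
The reaction-function slope is 0.6, so a 20-unit rise in e_B moves e_A by 0.6 × 20 = 12. Ana's best response rises — the actions are strategic complements.

12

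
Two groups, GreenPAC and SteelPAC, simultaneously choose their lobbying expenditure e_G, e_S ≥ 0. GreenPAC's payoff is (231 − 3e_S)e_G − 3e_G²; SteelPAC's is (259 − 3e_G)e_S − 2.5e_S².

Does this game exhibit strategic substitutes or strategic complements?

strategic substitutes

Expanding GreenPAC's payoff: 231e_G − 3e_Se_G − 3e_G².
∂π/∂e_G = 231 − 3e_S − 6e_G = 0, so e_G = 38.5 − 0.5e_S.
The best-response slope de_G/de_S = −0.5 < 0: the reaction function is downward-sloping, so the choices are strategic substitutes.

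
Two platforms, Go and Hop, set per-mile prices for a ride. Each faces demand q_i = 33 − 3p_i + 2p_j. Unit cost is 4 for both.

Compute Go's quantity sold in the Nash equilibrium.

21.75

Go's profit: π = (p_{Go} − 4)(33 − 3p_{Go} + 2p_{Hop}).
∂π/∂p_{Go} = 45 − 6p_{Go} + 2p_{Hop} = 0 ⇒ p_{Go} = 7.5 + (1/3)p_{Hop}.
The game is symmetric, so in equilibrium p_{Hop} = p_{Go}: the reaction function gives (2/3)p_{Go} = 7.5, hence p_{Go} = 11.25.
q_{Go} = 33 − 3·11.25 + 2·11.25 = 21.75.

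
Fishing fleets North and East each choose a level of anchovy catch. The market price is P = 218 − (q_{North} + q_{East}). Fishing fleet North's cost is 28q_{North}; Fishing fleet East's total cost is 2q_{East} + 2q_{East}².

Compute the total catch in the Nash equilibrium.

106

Fishing fleet North's profit: π = q_{North}(218 − (q_{North} + q_{East})) − 28q_{North}.
∂π/∂q_{North} = 190 − 2q_{North} − q_{East} = 0, so q_{North} = 95 − 0.5q_{East}.
For East: ∂π/∂q_{East} = 216 − 6q_{East} − q_{North} = 0 ⇒ q_{East} = 36 − (1/6)q_{North}.
Substituting the second reaction function into the first: q_{North} = 95 − 0.5(36 − (1/6)q_{North}), which gives (11/12)q_{North} = 77 ⇒ q_{North} = 84.
Then q_{East} = 36 − (1/6)·84 = 22.
Total catch: 84 + 22 = 106.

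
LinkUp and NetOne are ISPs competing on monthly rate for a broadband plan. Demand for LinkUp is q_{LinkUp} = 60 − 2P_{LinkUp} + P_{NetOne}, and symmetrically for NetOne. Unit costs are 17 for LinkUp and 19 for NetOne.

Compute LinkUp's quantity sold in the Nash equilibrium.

29.2

LinkUp's profit: π = (P_{LinkUp} − 17)(60 − 2P_{LinkUp} + P_{NetOne}).
∂π/∂P_{LinkUp} = 94 − 4P_{LinkUp} + P_{NetOne} = 0 ⇒ P_{LinkUp} = 23.5 + 0.25P_{NetOne}.
Similarly P_{NetOne} = 24.5 + 0.25P_{LinkUp}.
Substituting the second reaction function into the first: P_{LinkUp} = 23.5 + 0.25(24.5 + 0.25P_{LinkUp}), which gives 0.9375P_{LinkUp} = 29.625 ⇒ P_{LinkUp} = 31.6.
Then P_{NetOne} = 24.5 + 0.25·31.6 = 32.4.
q_{LinkUp} = 60 − 2·31.6 + 32.4 = 29.2.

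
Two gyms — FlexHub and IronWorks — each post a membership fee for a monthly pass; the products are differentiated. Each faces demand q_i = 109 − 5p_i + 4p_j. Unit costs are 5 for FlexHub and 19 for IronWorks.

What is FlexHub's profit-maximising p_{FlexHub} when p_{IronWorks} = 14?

FlexHub's profit: π = (p_{FlexHub} − 5)(109 − 5p_{FlexHub} + 4p_{IronWorks}).
∂π/∂p_{FlexHub} = 134 − 10p_{FlexHub} + 4p_{IronWorks} = 0 ⇒ p_{FlexHub} = 13.4 + 0.4p_{IronWorks}.
At p_{IronWorks} = 14: p_{FlexHub} = 13.4 + 0.4·14 = 19.

19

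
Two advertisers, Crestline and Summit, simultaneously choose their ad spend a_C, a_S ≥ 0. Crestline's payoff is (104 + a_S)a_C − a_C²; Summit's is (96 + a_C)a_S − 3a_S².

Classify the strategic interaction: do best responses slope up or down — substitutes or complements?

strategic complements

Expanding Crestline's payoff: 104a_C + a_Sa_C − a_C².
∂π/∂a_C = 104 + a_S − 2a_C = 0, so a_C = 52 + 0.5a_S.
The best-response slope da_C/da_S = 0.5 > 0: the reaction function is upward-sloping, so the choices are strategic complements.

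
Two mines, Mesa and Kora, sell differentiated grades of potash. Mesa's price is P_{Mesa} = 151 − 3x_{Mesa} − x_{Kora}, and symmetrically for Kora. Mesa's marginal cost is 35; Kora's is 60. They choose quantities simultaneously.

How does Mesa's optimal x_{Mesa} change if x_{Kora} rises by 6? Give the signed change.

-1

Mine Mesa's profit: π = x_{Mesa}(151 − 3x_{Mesa} − x_{Kora}) − 35x_{Mesa}.
∂π/∂x_{Mesa} = 116 − 6x_{Mesa} − x_{Kora} = 0 ⇒ x_{Mesa} = 58/3 − (1/6)x_{Kora}.
The reaction-function slope is −1/6, so a 6-unit rise in x_{Kora} moves x_{Mesa} by −1/6 × 6 = −1. Mesa's best response falls — the actions are strategic substitutes.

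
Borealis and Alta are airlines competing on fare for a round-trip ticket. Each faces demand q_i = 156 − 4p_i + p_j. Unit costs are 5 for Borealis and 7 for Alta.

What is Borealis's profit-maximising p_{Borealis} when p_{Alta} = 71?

30.875

Borealis's profit: π = (p_{Borealis} − 5)(156 − 4p_{Borealis} + p_{Alta}).
∂π/∂p_{Borealis} = 176 − 8p_{Borealis} + p_{Alta} = 0 ⇒ p_{Borealis} = 22 + 0.125p_{Alta}.
At p_{Alta} = 71: p_{Borealis} = 22 + 0.125·71 = 30.875.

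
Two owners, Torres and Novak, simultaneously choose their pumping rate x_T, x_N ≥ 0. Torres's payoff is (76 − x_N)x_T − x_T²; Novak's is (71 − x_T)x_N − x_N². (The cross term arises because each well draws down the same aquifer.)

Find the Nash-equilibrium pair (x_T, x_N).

Expanding Torres's payoff: 76x_T − x_Nx_T − x_T².
∂π/∂x_T = 76 − x_N − 2x_T = 0, so x_T = 38 − 0.5x_N.
Likewise for Novak: x_N = 35.5 − 0.5x_T.
Plugging x_N into Torres's best response: x_T = 38 − 0.5(35.5 − 0.5x_T) ⇒ 0.75x_T = 20.25, so x_T = 27.
Then x_N = 35.5 − 0.5·27 = 22.

27, 22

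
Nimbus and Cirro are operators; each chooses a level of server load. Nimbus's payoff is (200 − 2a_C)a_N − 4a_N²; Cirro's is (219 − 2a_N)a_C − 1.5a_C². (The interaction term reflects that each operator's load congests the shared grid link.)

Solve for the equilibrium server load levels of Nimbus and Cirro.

Expanding Nimbus's payoff: 200a_N − 2a_Ca_N − 4a_N².
∂π/∂a_N = 200 − 2a_C − 8a_N = 0, so a_N = 25 − 0.25a_C.
Likewise for Cirro: a_C = 73 − (2/3)a_N.
Plugging a_C into Nimbus's best response: a_N = 25 − 0.25(73 − (2/3)a_N) ⇒ (5/6)a_N = 6.75, so a_N = 8.1.
Then a_C = 73 − (2/3)·8.1 = 67.6.

8.1, 67.6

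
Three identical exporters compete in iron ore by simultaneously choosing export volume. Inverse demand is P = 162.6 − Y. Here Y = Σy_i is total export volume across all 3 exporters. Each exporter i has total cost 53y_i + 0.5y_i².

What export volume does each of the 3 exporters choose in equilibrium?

21.92

A representative exporter's profit is π_i = y_i(162.6 − Y) − 53y_i − 0.5y_i², with Y = y_i + Σ_{j≠i} y_j.
First-order condition: 109.6 − 3y_i − Σ_{j≠i} y_j = 0.
Imposing symmetry (y_j = y for all j) turns Σ_{j≠i} y_j into 2y, so 109.6 = 5y and y = 21.92.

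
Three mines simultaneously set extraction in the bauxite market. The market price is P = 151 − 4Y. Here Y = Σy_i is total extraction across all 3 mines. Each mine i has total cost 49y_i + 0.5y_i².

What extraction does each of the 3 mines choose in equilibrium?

6

A representative mine's profit is π_i = y_i(151 − 4Y) − 49y_i − 0.5y_i², with Y = y_i + Σ_{j≠i} y_j.
First-order condition: 102 − 9y_i − 4Σ_{j≠i} y_j = 0.
In a symmetric equilibrium every mine chooses the same y, so Σ_{j≠i} y_j = 2y. The condition becomes 102 − 17y = 0, giving y = 102/17 = 6.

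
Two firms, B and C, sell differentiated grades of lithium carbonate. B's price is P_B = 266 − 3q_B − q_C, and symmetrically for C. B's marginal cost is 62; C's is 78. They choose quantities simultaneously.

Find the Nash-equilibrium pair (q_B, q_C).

29.6, 26.4

Firm B's profit: π = q_B(266 − 3q_B − q_C) − 62q_B.
∂π/∂q_B = 204 − 6q_B − q_C = 0 ⇒ q_B = 34 − (1/6)q_C.
Similarly q_C = 94/3 − (1/6)q_B.
Substituting the second reaction function into the first: q_B = 34 − (1/6)(94/3 − (1/6)q_B), which gives (35/36)q_B = 259/9 ⇒ q_B = 29.6.
Then q_C = 94/3 − (1/6)·29.6 = 26.4.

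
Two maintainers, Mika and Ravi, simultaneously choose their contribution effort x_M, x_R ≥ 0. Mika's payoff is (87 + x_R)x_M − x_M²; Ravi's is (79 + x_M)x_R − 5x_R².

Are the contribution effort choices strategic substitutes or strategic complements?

strategic complements

Expanding Mika's payoff: 87x_M + x_Rx_M − x_M².
∂π/∂x_M = 87 + x_R − 2x_M = 0, so x_M = 43.5 + 0.5x_R.
The best-response slope dx_M/dx_R = 0.5 > 0: the reaction function is upward-sloping, so the choices are strategic complements.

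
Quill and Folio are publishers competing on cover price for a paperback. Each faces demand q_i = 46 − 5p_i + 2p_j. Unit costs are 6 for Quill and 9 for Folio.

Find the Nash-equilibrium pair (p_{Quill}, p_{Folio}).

Quill's profit: π = (p_{Quill} − 6)(46 − 5p_{Quill} + 2p_{Folio}).
∂π/∂p_{Quill} = 76 − 10p_{Quill} + 2p_{Folio} = 0 ⇒ p_{Quill} = 7.6 + 0.2p_{Folio}.
Similarly p_{Folio} = 9.1 + 0.2p_{Quill}.
Plugging p_{Folio} into Quill's best response: p_{Quill} = 7.6 + 0.2(9.1 + 0.2p_{Quill}) ⇒ 0.96p_{Quill} = 9.42, so p_{Quill} = 9.8125.
Then p_{Folio} = 9.1 + 0.2·9.8125 = 11.0625.

9.8125, 11.0625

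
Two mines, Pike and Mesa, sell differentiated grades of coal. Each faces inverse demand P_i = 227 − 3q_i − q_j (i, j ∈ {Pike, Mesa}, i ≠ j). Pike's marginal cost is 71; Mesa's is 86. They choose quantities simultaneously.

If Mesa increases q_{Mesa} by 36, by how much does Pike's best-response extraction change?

Mine Pike's profit: π = q_{Pike}(227 − 3q_{Pike} − q_{Mesa}) − 71q_{Pike}.
∂π/∂q_{Pike} = 156 − 6q_{Pike} − q_{Mesa} = 0 ⇒ q_{Pike} = 26 − (1/6)q_{Mesa}.
The reaction-function slope is −1/6, so a 36-unit rise in q_{Mesa} moves q_{Pike} by −1/6 × 36 = −6. Pike's best response falls — the actions are strategic substitutes.

-6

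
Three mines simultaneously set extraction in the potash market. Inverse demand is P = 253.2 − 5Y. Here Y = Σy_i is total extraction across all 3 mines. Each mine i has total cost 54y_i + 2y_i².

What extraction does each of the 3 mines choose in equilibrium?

A representative mine's profit is π_i = y_i(253.2 − 5Y) − 54y_i − 2y_i², with Y = y_i + Σ_{j≠i} y_j.
First-order condition: 199.2 − 14y_i − 5Σ_{j≠i} y_j = 0.
In a symmetric equilibrium every mine chooses the same y, so Σ_{j≠i} y_j = 2y. The condition becomes 199.2 − 24y = 0, giving y = 199.2/24 = 8.3.

8.3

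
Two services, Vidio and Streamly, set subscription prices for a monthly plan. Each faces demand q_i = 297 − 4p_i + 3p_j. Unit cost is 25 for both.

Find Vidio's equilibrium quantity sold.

217.6

Vidio's profit: π = (p_{Vidio} − 25)(297 − 4p_{Vidio} + 3p_{Streamly}).
∂π/∂p_{Vidio} = 397 − 8p_{Vidio} + 3p_{Streamly} = 0 ⇒ p_{Vidio} = 49.625 + 0.375p_{Streamly}.
By symmetry p_{Streamly} = p_{Vidio}; substituting into the reaction function, 0.625p_{Vidio} = 49.625 and p_{Vidio} = 79.4.
q_{Vidio} = 297 − 4·79.4 + 3·79.4 = 217.6.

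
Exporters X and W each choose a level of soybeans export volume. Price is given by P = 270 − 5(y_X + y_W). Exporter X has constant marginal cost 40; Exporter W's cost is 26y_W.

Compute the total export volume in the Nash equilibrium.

31.6

Exporter X's profit: π = y_X(270 − 5(y_X + y_W)) − 40y_X.
∂π/∂y_X = 230 − 10y_X − 5y_W = 0, so y_X = 23 − 0.5y_W.
By the same steps for W: y_W = 24.4 − 0.5y_X.
Substituting the second reaction function into the first: y_X = 23 − 0.5(24.4 − 0.5y_X), which gives 0.75y_X = 10.8 ⇒ y_X = 14.4.
Then y_W = 24.4 − 0.5·14.4 = 17.2.
Total export volume: 14.4 + 17.2 = 31.6.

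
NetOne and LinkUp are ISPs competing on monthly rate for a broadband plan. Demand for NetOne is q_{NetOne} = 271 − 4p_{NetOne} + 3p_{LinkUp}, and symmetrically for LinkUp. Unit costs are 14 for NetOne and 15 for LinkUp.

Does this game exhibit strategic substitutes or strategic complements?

NetOne's profit: π = (p_{NetOne} − 14)(271 − 4p_{NetOne} + 3p_{LinkUp}).
∂π/∂p_{NetOne} = 327 − 8p_{NetOne} + 3p_{LinkUp} = 0 ⇒ p_{NetOne} = 40.875 + 0.375p_{LinkUp}.
The best-response slope dp_{NetOne}/dp_{LinkUp} = 0.375 > 0: the reaction function is upward-sloping, so the choices are strategic complements.

strategic complements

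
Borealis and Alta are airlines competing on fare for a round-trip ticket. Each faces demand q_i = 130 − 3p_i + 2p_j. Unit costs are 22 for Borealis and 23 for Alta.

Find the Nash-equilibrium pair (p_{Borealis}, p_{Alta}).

Borealis's profit: π = (p_{Borealis} − 22)(130 − 3p_{Borealis} + 2p_{Alta}).
∂π/∂p_{Borealis} = 196 − 6p_{Borealis} + 2p_{Alta} = 0 ⇒ p_{Borealis} = 98/3 + (1/3)p_{Alta}.
Similarly p_{Alta} = 199/6 + (1/3)p_{Borealis}.
Solving the two reaction functions simultaneously: (1 − (1/3)(1/3))p_{Borealis} = 98/3 + (1/3)·(199/6), so (8/9)p_{Borealis} = 787/18 and p_{Borealis} = 49.1875.
Then p_{Alta} = 199/6 + (1/3)·49.1875 = 49.5625.

49.1875, 49.5625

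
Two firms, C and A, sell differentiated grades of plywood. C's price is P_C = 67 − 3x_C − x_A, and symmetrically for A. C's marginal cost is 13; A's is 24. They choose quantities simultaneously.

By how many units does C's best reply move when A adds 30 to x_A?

Firm C's profit: π = x_C(67 − 3x_C − x_A) − 13x_C.
∂π/∂x_C = 54 − 6x_C − x_A = 0 ⇒ x_C = 9 − (1/6)x_A.
The reaction-function slope is −1/6, so a 30-unit rise in x_A moves x_C by −1/6 × 30 = −5. C's best response falls — the actions are strategic substitutes.

-5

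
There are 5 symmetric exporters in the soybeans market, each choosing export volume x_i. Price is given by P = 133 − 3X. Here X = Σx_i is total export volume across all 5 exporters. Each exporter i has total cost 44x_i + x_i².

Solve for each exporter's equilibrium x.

A representative exporter's profit is π_i = x_i(133 − 3X) − 44x_i − x_i², with X = x_i + Σ_{j≠i} x_j.
First-order condition: 89 − 8x_i − 3Σ_{j≠i} x_j = 0.
In a symmetric equilibrium every exporter chooses the same x, so Σ_{j≠i} x_j = 4x. The condition becomes 89 − 20x = 0, giving x = 89/20 = 4.45.

4.45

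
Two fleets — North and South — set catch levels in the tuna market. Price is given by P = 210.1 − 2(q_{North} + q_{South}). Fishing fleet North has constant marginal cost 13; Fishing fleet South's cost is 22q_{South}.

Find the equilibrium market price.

Fishing fleet North's profit: π = q_{North}(210.1 − 2(q_{North} + q_{South})) − 13q_{North}.
∂π/∂q_{North} = 197.1 − 4q_{North} − 2q_{South} = 0, so q_{North} = 49.275 − 0.5q_{South}.
By the same steps for South: q_{South} = 47.025 − 0.5q_{North}.
Substituting the second reaction function into the first: q_{North} = 49.275 − 0.5(47.025 − 0.5q_{North}), which gives 0.75q_{North} = 25.7625 ⇒ q_{North} = 34.35.
Then q_{South} = 47.025 − 0.5·34.35 = 29.85.
Equilibrium price: P = 210.1 − 2·64.2 = 81.7.

81.7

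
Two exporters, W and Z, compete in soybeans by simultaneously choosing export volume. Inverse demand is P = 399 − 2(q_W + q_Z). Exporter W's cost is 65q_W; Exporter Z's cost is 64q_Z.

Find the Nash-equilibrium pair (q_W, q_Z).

Exporter W's profit: π = q_W(399 − 2(q_W + q_Z)) − 65q_W.
∂π/∂q_W = 334 − 4q_W − 2q_Z = 0, so q_W = 83.5 − 0.5q_Z.
By the same steps for Z: q_Z = 83.75 − 0.5q_W.
Plugging q_Z into W's best response: q_W = 83.5 − 0.5(83.75 − 0.5q_W) ⇒ 0.75q_W = 41.625, so q_W = 55.5.
Then q_Z = 83.75 − 0.5·55.5 = 56.

55.5, 56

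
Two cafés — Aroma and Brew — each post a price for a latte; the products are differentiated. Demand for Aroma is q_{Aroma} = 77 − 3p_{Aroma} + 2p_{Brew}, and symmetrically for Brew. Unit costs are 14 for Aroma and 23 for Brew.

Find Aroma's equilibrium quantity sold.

52.3125

Aroma's profit: π = (p_{Aroma} − 14)(77 − 3p_{Aroma} + 2p_{Brew}).
∂π/∂p_{Aroma} = 119 − 6p_{Aroma} + 2p_{Brew} = 0 ⇒ p_{Aroma} = 119/6 + (1/3)p_{Brew}.
Similarly p_{Brew} = 73/3 + (1/3)p_{Aroma}.
Plugging p_{Brew} into Aroma's best response: p_{Aroma} = 119/6 + (1/3)(73/3 + (1/3)p_{Aroma}) ⇒ (8/9)p_{Aroma} = 503/18, so p_{Aroma} = 31.4375.
Then p_{Brew} = 73/3 + (1/3)·31.4375 = 34.8125.
q_{Aroma} = 77 − 3·31.4375 + 2·34.8125 = 52.3125.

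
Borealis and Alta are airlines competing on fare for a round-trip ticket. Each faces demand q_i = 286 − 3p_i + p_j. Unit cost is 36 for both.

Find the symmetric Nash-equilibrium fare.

Borealis's profit: π = (p_{Borealis} − 36)(286 − 3p_{Borealis} + p_{Alta}).
∂π/∂p_{Borealis} = 394 − 6p_{Borealis} + p_{Alta} = 0 ⇒ p_{Borealis} = 197/3 + (1/6)p_{Alta}.
By symmetry p_{Alta} = p_{Borealis}; substituting into the reaction function, (5/6)p_{Borealis} = 197/3 and p_{Borealis} = 78.8.

78.8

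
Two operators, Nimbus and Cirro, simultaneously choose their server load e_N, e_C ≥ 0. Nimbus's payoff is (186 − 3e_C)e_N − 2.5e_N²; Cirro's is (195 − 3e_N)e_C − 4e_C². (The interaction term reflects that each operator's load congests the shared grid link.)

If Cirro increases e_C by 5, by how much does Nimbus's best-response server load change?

-3

Expanding Nimbus's payoff: 186e_N − 3e_Ce_N − 2.5e_N².
∂π/∂e_N = 186 − 3e_C − 5e_N = 0, so e_N = 37.2 − 0.6e_C.
The reaction-function slope is −0.6, so a 5-unit rise in e_C moves e_N by −0.6 × 5 = −3. Nimbus's best response falls — the actions are strategic substitutes.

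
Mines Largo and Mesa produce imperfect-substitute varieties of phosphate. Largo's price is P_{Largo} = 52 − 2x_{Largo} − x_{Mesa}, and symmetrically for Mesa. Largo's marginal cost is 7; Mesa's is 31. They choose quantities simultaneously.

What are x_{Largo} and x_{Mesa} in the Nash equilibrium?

Mine Largo's profit: π = x_{Largo}(52 − 2x_{Largo} − x_{Mesa}) − 7x_{Largo}.
∂π/∂x_{Largo} = 45 − 4x_{Largo} − x_{Mesa} = 0 ⇒ x_{Largo} = 11.25 − 0.25x_{Mesa}.
Similarly x_{Mesa} = 5.25 − 0.25x_{Largo}.
Solving the two reaction functions simultaneously: (1 − (−0.25)(−0.25))x_{Largo} = 11.25 − 0.25·5.25, so 0.9375x_{Largo} = 9.9375 and x_{Largo} = 10.6.
Then x_{Mesa} = 5.25 − 0.25·10.6 = 2.6.

10.6, 2.6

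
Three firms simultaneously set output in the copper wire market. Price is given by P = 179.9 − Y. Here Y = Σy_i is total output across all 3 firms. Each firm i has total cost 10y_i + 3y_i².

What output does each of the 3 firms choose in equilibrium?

16.99

A representative firm's profit is π_i = y_i(179.9 − Y) − 10y_i − 3y_i², with Y = y_i + Σ_{j≠i} y_j.
First-order condition: 169.9 − 8y_i − Σ_{j≠i} y_j = 0.
Imposing symmetry (y_j = y for all j) turns Σ_{j≠i} y_j into 2y, so 169.9 = 10y and y = 16.99.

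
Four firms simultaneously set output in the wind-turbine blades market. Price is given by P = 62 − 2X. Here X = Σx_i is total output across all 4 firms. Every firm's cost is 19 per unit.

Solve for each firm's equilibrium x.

4.3

A representative firm's profit is π_i = x_i(62 − 2X) − 19x_i, with X = x_i + Σ_{j≠i} x_j.
First-order condition: 43 − 4x_i − 2Σ_{j≠i} x_j = 0.
With identical firms, set every x_j = x: then 43 − 4x − 6x = 0, i.e. x = 43/10 = 4.3.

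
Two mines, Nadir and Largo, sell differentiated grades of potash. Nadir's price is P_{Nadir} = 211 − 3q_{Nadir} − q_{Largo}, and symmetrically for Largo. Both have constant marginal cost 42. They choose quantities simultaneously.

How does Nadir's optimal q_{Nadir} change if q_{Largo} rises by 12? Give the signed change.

Mine Nadir's profit: π = q_{Nadir}(211 − 3q_{Nadir} − q_{Largo}) − 42q_{Nadir}.
∂π/∂q_{Nadir} = 169 − 6q_{Nadir} − q_{Largo} = 0 ⇒ q_{Nadir} = 169/6 − (1/6)q_{Largo}.
The reaction-function slope is −1/6, so a 12-unit rise in q_{Largo} moves q_{Nadir} by −1/6 × 12 = −2. Nadir's best response falls — the actions are strategic substitutes.

-2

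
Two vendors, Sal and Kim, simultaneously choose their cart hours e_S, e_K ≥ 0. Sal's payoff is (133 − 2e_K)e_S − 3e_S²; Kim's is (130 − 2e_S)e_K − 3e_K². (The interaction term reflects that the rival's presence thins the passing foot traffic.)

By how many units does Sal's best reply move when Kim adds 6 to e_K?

Expanding Sal's payoff: 133e_S − 2e_Ke_S − 3e_S².
∂π/∂e_S = 133 − 2e_K − 6e_S = 0, so e_S = 133/6 − (1/3)e_K.
The reaction-function slope is −1/3, so a 6-unit rise in e_K moves e_S by −1/3 × 6 = −2. Sal's best response falls — the actions are strategic substitutes.

-2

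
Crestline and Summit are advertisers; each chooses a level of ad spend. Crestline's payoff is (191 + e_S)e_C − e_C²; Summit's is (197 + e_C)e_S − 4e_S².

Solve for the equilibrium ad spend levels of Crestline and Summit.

115, 39

Expanding Crestline's payoff: 191e_C + e_Se_C − e_C².
∂π/∂e_C = 191 + e_S − 2e_C = 0, so e_C = 95.5 + 0.5e_S.
Likewise for Summit: e_S = 24.625 + 0.125e_C.
Substituting the second reaction function into the first: e_C = 95.5 + 0.5(24.625 + 0.125e_C), which gives 0.9375e_C = 107.8125 ⇒ e_C = 115.
Then e_S = 24.625 + 0.125·115 = 39.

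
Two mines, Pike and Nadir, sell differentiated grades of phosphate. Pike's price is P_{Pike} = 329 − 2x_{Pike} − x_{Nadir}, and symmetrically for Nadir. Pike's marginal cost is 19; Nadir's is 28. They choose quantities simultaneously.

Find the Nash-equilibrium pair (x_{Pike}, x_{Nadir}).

62.6, 59.6

Mine Pike's profit: π = x_{Pike}(329 − 2x_{Pike} − x_{Nadir}) − 19x_{Pike}.
∂π/∂x_{Pike} = 310 − 4x_{Pike} − x_{Nadir} = 0 ⇒ x_{Pike} = 77.5 − 0.25x_{Nadir}.
Similarly x_{Nadir} = 75.25 − 0.25x_{Pike}.
Plugging x_{Nadir} into Pike's best response: x_{Pike} = 77.5 − 0.25(75.25 − 0.25x_{Pike}) ⇒ 0.9375x_{Pike} = 58.6875, so x_{Pike} = 62.6.
Then x_{Nadir} = 75.25 − 0.25·62.6 = 59.6.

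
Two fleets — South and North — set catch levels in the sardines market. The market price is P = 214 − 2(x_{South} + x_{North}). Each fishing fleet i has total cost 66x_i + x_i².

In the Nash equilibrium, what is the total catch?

37

Fishing fleet South's profit: π = x_{South}(214 − 2(x_{South} + x_{North})) − 66x_{South} − x_{South}².
∂π/∂x_{South} = 148 − 6x_{South} − 2x_{North} = 0, so x_{South} = 74/3 − (1/3)x_{North}.
Setting x_{South} = x_{North} in the reaction function: x_{South} = 74/3 − (1/3)x_{South}, so x_{South} = (74/3) / (4/3) = 18.5.
Total catch: 18.5 + 18.5 = 37.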